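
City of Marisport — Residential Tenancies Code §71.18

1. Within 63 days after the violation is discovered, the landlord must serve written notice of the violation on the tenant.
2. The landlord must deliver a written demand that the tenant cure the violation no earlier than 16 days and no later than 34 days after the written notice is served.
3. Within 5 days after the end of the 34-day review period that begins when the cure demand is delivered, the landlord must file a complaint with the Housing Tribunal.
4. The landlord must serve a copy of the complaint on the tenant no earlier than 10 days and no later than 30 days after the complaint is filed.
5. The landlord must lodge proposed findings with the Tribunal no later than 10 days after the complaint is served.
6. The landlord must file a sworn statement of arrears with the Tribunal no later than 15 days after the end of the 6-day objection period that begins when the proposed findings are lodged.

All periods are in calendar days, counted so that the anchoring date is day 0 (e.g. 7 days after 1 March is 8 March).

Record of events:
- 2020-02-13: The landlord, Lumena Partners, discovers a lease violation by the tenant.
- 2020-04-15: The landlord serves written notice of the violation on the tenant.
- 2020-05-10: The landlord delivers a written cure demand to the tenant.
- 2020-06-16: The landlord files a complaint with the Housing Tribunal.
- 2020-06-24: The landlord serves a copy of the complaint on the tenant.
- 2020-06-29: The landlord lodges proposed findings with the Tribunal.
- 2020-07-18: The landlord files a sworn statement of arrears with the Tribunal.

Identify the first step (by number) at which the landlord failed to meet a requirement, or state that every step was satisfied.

Step 4

(1) due by 2020-02-13 + 63 days = 2020-04-16; done 2020-04-15 — timely.
(2) the permitted window runs from 2020-04-15 + 16 = 2020-05-01 to 2020-04-15 + 34 = 2020-05-19; done 2020-05-10, which is between those dates.
(3) due by 2020-06-13 + 5 days = 2020-06-18; completed 2020-06-16, before the deadline.
(4) the permitted window runs from 2020-06-16 + 10 = 2020-06-26 to 2020-06-16 + 30 = 2020-07-16; done 2020-06-24 — 2 days before the window opened.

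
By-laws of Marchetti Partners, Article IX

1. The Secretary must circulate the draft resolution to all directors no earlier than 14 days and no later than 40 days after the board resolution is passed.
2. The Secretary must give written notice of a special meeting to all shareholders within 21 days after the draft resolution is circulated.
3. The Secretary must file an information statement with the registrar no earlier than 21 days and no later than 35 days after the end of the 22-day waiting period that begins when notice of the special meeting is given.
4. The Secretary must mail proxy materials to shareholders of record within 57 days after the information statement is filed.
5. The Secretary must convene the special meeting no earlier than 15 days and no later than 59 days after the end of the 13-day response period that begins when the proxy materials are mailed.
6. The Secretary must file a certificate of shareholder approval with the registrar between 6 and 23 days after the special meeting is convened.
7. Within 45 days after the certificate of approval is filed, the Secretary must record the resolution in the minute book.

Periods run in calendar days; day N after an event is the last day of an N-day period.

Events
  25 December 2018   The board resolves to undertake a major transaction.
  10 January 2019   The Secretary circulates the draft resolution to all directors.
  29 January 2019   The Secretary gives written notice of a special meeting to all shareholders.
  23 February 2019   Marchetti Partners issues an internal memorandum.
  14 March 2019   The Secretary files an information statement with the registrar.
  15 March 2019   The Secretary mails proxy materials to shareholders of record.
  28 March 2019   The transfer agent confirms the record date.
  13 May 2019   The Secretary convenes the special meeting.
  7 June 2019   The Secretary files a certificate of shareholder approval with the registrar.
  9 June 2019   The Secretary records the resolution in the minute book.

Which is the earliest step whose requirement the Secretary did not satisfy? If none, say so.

Step 6

Step 1 — 14 and 40 days from 25 December 2018 (when the board resolution is passed) are 8 January 2019 and 3 February 2019 respectively; done 10 January 2019 — within the window.
Step 2 — counting 21 days from 10 January 2019 (when the draft resolution is circulated) gives a deadline of 31 January 2019; 29 January 2019 is within that limit.
Step 3 — 21 and 35 days from 20 February 2019 (end of the 22-day waiting period, which began when notice of the special meeting is given on 29 January 2019) are 13 March 2019 and 27 March 2019 respectively; done 14 March 2019, which is between those dates.
Step 4 — counting 57 days from 14 March 2019 (when the information statement is filed) gives a deadline of 10 May 2019; 15 March 2019 is within that limit.
Step 5 — 15 and 59 days from 28 March 2019 (end of the 13-day response period, which began when the proxy materials are mailed on 15 March 2019) are 12 April 2019 and 26 May 2019 respectively; done 13 May 2019, which is between those dates.
Step 6 — 6 and 23 days from 13 May 2019 (when the special meeting is convened) are 19 May 2019 and 5 June 2019 respectively; done 7 June 2019 — 2 days after the window closed.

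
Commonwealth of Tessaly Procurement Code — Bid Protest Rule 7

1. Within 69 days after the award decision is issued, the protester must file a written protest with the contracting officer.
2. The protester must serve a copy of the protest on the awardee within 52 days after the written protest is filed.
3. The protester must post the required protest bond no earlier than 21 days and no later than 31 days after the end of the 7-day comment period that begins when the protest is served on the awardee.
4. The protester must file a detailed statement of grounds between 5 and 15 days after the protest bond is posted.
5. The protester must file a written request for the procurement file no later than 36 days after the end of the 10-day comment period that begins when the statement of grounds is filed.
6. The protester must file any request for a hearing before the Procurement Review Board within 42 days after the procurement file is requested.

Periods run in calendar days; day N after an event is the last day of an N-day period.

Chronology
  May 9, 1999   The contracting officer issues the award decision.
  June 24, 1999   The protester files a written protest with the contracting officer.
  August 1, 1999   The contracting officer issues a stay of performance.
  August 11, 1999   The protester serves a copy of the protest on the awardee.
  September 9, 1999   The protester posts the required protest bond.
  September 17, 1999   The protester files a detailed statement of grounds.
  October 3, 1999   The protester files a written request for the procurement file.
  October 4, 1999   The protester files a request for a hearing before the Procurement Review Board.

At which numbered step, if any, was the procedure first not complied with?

Step 1: 69 days after May 9, 1999 (when the award decision is issued) is July 17, 1999; June 24, 1999 is within that limit.
Step 2: 52 days after June 24, 1999 (when the written protest is filed) is August 15, 1999; done August 11, 1999 — timely.
Step 3: the window is 21–31 days after August 18, 1999 (end of the 7-day comment period, which began when the protest is served on the awardee on August 11, 1999), so September 8, 1999 through September 18, 1999; September 9, 1999 falls inside that range.
Step 4: the window is 5–15 days after September 9, 1999 (when the protest bond is posted), so September 14, 1999 through September 24, 1999; done September 17, 1999, which is between those dates.
Step 5: 36 days after September 27, 1999 (end of the 10-day comment period, which began when the statement of grounds is filed on September 17, 1999) is November 2, 1999; completed October 3, 1999, before the deadline.
Step 6: 42 days after October 3, 1999 (when the procurement file is requested) is November 14, 1999; October 4, 1999 is within that limit.

None — every step was satisfied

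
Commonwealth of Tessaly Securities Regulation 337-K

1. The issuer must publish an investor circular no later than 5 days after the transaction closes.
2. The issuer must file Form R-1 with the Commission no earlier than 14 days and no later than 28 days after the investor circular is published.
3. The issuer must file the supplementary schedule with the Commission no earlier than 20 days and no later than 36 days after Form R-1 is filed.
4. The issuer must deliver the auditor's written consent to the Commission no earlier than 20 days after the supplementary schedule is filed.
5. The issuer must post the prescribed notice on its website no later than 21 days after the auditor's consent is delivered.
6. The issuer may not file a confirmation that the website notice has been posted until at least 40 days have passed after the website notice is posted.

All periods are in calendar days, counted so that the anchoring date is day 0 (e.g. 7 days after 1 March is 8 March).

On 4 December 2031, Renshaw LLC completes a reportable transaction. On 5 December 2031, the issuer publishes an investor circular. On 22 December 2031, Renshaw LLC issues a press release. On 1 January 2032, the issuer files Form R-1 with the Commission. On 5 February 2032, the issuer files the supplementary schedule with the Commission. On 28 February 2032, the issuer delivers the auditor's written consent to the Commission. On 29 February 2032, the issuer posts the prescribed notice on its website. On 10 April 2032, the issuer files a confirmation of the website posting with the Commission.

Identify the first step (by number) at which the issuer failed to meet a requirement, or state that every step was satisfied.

Step 1 — counting 5 days from 4 December 2031 (when the transaction closes) gives a deadline of 9 December 2031; 5 December 2031 is within that limit.
Step 2 — 14 and 28 days from 5 December 2031 (when the investor circular is published) are 19 December 2031 and 2 January 2032 respectively; done 1 January 2032 — within the window.
Step 3 — 20 and 36 days from 1 January 2032 (when Form R-1 is filed) are 21 January 2032 and 6 February 2032 respectively; done 5 February 2032, which is between those dates.
Step 4 — must wait 20 days from 5 February 2032 (when the supplementary schedule is filed), so not before 25 February 2032; 28 February 2032 is on or after that date.
Step 5 — counting 21 days from 28 February 2032 (when the auditor's consent is delivered) gives a deadline of 20 March 2032; 29 February 2032 is within that limit.
Step 6 — must wait 40 days from 29 February 2032 (when the website notice is posted), so not before 9 April 2032; 10 April 2032 is on or after that date.

None — every step was satisfied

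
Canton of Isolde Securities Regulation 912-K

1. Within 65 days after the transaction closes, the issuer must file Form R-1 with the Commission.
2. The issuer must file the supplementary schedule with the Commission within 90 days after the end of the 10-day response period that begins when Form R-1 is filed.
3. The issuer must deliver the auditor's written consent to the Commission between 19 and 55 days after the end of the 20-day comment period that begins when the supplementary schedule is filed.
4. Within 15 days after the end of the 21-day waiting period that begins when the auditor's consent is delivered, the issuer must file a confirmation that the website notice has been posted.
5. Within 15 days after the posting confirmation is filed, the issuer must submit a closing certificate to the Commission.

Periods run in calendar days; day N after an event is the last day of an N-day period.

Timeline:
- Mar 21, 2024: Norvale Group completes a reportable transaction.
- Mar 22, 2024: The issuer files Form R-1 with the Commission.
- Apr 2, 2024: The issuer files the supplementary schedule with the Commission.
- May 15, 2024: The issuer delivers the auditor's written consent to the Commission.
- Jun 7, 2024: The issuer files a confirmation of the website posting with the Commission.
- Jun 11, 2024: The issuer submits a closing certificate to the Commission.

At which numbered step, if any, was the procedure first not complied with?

None — every step was satisfied

Step 1 — counting 65 days from Mar 21, 2024 (when the transaction closes) gives a deadline of May 25, 2024; Mar 22, 2024 is within that limit.
Step 2 — counting 90 days from Apr 1, 2024 (end of the 10-day response period, which began when Form R-1 is filed on Mar 22, 2024) gives a deadline of Jun 30, 2024; completed Apr 2, 2024, before the deadline.
Step 3 — 19 and 55 days from Apr 22, 2024 (end of the 20-day comment period, which began when the supplementary schedule is filed on Apr 2, 2024) are May 11, 2024 and Jun 16, 2024 respectively; May 15, 2024 falls inside that range.
Step 4 — counting 15 days from Jun 5, 2024 (end of the 21-day waiting period, which began when the auditor's consent is delivered on May 15, 2024) gives a deadline of Jun 20, 2024; done Jun 7, 2024 — timely.
Step 5 — counting 15 days from Jun 7, 2024 (when the posting confirmation is filed) gives a deadline of Jun 22, 2024; completed Jun 11, 2024, before the deadline.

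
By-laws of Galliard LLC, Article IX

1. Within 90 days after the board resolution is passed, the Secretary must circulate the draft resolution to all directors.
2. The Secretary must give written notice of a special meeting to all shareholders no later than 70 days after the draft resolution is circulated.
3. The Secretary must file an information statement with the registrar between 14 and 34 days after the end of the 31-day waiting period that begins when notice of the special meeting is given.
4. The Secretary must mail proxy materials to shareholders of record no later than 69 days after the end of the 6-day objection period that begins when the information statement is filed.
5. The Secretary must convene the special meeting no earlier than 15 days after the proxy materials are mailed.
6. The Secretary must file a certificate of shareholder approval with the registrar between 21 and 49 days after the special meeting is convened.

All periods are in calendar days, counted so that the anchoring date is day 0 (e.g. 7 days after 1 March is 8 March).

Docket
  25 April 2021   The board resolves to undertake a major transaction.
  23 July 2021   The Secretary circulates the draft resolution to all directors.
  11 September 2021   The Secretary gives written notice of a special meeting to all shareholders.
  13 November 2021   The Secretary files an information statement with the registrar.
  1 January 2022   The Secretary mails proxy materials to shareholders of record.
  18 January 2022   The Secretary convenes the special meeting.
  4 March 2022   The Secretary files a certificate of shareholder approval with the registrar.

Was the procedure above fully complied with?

Yes

Step 1: 90 days after 25 April 2021 (when the board resolution is passed) is 24 July 2021; 23 July 2021 is within that limit.
Step 2: 70 days after 23 July 2021 (when the draft resolution is circulated) is 1 October 2021; completed 11 September 2021, before the deadline.
Step 3: the window is 14–34 days after 12 October 2021 (end of the 31-day waiting period, which began when notice of the special meeting is given on 11 September 2021), so 26 October 2021 through 15 November 2021; done 13 November 2021, which is between those dates.
Step 4: 69 days after 19 November 2021 (end of the 6-day objection period, which began when the information statement is filed on 13 November 2021) is 27 January 2022; done 1 January 2022 — timely.
Step 5: the earliest permitted date is 15 days after 1 January 2022 (when the proxy materials are mailed), i.e. 16 January 2022; done 18 January 2022 — permitted.
Step 6: the window is 21–49 days after 18 January 2022 (when the special meeting is convened), so 8 February 2022 through 8 March 2022; 4 March 2022 falls inside that range.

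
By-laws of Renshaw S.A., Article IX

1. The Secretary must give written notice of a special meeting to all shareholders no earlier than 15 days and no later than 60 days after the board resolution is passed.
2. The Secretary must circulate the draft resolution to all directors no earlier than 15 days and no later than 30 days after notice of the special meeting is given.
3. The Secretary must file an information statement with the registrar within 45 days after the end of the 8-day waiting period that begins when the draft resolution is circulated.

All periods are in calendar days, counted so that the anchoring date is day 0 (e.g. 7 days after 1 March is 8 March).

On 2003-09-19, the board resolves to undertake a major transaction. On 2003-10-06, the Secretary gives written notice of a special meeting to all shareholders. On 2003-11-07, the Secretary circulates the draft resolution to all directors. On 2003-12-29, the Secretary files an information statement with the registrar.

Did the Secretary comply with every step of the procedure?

Step 1 — 15 and 60 days from 2003-09-19 (when the board resolution is passed) are 2003-10-04 and 2003-11-18 respectively; done 2003-10-06, which is between those dates.
Step 2 — 15 and 30 days from 2003-10-06 (when notice of the special meeting is given) are 2003-10-21 and 2003-11-05 respectively; 2003-11-07 is 2 days past the end of the window.

No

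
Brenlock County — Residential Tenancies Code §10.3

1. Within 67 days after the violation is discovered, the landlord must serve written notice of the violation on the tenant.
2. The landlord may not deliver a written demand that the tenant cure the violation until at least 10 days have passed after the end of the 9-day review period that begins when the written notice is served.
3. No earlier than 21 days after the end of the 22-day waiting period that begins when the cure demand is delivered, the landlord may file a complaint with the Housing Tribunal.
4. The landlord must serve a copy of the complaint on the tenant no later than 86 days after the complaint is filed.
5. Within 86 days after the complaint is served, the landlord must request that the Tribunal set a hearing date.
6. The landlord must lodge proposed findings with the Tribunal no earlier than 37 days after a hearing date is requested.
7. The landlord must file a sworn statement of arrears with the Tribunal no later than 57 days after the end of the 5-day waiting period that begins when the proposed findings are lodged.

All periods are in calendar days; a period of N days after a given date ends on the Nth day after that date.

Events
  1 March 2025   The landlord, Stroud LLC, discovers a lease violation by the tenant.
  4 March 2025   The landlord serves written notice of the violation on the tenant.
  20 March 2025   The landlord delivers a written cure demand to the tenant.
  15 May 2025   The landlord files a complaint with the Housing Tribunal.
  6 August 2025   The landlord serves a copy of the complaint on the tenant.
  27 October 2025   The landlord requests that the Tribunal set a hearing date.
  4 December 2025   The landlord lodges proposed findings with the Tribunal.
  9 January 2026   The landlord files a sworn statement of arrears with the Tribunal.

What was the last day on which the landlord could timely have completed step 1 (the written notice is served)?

Step 1 runs from 1 March 2025, when the violation is discovered. 67 days after 1 March 2025 is 7 May 2025.

7 May 2025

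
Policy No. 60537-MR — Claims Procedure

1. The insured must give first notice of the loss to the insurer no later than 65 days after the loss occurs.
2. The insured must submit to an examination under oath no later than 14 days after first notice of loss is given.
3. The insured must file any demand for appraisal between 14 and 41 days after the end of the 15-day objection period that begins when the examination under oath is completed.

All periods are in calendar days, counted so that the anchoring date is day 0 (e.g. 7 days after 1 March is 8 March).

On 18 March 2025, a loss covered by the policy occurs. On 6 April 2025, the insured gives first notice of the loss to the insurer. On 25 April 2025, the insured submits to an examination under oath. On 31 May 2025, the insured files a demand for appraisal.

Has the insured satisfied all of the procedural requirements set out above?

No

(1) due by 18 March 2025 + 65 days = 22 May 2025; 6 April 2025 is within that limit.
(2) due by 6 April 2025 + 14 days = 20 April 2025; 25 April 2025 misses that deadline by 5 days.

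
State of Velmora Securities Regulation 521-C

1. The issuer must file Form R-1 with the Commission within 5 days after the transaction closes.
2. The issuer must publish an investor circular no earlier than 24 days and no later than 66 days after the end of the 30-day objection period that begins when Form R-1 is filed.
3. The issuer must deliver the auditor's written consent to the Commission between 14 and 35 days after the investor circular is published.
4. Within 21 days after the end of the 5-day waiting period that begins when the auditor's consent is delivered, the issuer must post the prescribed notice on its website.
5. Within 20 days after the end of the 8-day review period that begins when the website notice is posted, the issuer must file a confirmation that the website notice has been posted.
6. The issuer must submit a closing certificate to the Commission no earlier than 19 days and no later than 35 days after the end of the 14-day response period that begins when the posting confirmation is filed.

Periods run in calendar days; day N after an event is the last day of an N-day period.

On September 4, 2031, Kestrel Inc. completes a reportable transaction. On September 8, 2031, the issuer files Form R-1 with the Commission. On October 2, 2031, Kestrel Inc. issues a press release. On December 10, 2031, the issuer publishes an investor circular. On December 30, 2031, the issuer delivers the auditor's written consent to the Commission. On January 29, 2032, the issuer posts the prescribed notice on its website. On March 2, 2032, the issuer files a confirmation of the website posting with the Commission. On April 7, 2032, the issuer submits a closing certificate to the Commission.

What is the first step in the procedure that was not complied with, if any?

Step 4

(1) due by September 4, 2031 + 5 days = September 9, 2031; completed September 8, 2031, before the deadline.
(2) the permitted window runs from October 8, 2031 + 24 = November 1, 2031 to October 8, 2031 + 66 = December 13, 2031; done December 10, 2031, which is between those dates.
(3) the permitted window runs from December 10, 2031 + 14 = December 24, 2031 to December 10, 2031 + 35 = January 14, 2032; done December 30, 2031 — within the window.
(4) due by January 4, 2032 + 21 days = January 25, 2032; done January 29, 2032 — 4 days late.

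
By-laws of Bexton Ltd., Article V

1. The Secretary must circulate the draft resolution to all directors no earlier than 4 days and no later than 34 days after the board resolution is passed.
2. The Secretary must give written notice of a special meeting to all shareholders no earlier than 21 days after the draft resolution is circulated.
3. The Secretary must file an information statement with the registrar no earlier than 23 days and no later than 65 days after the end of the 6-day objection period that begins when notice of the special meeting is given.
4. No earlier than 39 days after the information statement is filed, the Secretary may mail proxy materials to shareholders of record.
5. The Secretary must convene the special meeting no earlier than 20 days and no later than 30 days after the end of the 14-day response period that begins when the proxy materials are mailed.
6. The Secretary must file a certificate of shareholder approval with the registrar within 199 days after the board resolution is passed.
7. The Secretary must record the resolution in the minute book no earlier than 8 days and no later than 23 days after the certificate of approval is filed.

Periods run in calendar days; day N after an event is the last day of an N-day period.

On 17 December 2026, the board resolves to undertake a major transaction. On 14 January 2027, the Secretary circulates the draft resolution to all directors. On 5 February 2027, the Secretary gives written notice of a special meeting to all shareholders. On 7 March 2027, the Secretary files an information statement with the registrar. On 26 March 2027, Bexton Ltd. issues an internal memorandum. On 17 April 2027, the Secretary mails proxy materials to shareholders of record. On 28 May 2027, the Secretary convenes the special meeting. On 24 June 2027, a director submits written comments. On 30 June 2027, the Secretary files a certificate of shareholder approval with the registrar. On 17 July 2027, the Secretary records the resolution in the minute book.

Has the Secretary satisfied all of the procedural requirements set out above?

Step 1: the window is 4–34 days after 17 December 2026 (when the board resolution is passed), so 21 December 2026 through 20 January 2027; done 14 January 2027, which is between those dates.
Step 2: the earliest permitted date is 21 days after 14 January 2027 (when the draft resolution is circulated), i.e. 4 February 2027; done 5 February 2027 — permitted.
Step 3: the window is 23–65 days after 11 February 2027 (end of the 6-day objection period, which began when notice of the special meeting is given on 5 February 2027), so 6 March 2027 through 17 April 2027; done 7 March 2027 — within the window.
Step 4: the earliest permitted date is 39 days after 7 March 2027 (when the information statement is filed), i.e. 15 April 2027; 17 April 2027 is on or after that date.
Step 5: the window is 20–30 days after 1 May 2027 (end of the 14-day response period, which began when the proxy materials are mailed on 17 April 2027), so 21 May 2027 through 31 May 2027; done 28 May 2027 — within the window.
Step 6: 199 days after 17 December 2026 (when the board resolution is passed) is 4 July 2027; completed 30 June 2027, before the deadline.
Step 7: the window is 8–23 days after 30 June 2027 (when the certificate of approval is filed), so 8 July 2027 through 23 July 2027; done 17 July 2027 — within the window.

Yes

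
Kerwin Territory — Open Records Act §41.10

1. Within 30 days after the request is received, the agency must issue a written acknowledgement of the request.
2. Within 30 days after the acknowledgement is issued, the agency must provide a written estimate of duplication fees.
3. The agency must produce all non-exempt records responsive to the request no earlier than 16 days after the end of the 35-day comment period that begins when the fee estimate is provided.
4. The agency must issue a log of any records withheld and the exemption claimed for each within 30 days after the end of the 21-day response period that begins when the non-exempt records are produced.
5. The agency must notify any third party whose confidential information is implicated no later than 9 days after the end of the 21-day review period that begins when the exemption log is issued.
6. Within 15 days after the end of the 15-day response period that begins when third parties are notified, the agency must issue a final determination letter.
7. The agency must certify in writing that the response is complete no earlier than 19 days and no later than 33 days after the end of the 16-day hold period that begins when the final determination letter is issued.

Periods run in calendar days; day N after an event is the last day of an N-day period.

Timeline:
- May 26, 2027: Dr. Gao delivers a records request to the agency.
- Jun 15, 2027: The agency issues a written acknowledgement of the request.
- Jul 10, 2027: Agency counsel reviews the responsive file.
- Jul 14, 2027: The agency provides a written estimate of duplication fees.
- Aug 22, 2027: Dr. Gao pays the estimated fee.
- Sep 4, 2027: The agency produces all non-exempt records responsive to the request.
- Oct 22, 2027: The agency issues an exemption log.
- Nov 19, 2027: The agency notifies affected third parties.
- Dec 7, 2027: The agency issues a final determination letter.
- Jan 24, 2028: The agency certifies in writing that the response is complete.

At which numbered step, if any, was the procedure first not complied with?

None — every step was satisfied

Step 1 — counting 30 days from May 26, 2027 (when the request is received) gives a deadline of Jun 25, 2027; done Jun 15, 2027 — timely.
Step 2 — counting 30 days from Jun 15, 2027 (when the acknowledgement is issued) gives a deadline of Jul 15, 2027; Jul 14, 2027 is within that limit.
Step 3 — must wait 16 days from Aug 18, 2027 (end of the 35-day comment period, which began when the fee estimate is provided on Jul 14, 2027), so not before Sep 3, 2027; done Sep 4, 2027, after the minimum wait.
Step 4 — counting 30 days from Sep 25, 2027 (end of the 21-day response period, which began when the non-exempt records are produced on Sep 4, 2027) gives a deadline of Oct 25, 2027; completed Oct 22, 2027, before the deadline.
Step 5 — counting 9 days from Nov 12, 2027 (end of the 21-day review period, which began when the exemption log is issued on Oct 22, 2027) gives a deadline of Nov 21, 2027; done Nov 19, 2027 — timely.
Step 6 — counting 15 days from Dec 4, 2027 (end of the 15-day response period, which began when third parties are notified on Nov 19, 2027) gives a deadline of Dec 19, 2027; done Dec 7, 2027 — timely.
Step 7 — 19 and 33 days from Dec 23, 2027 (end of the 16-day hold period, which began when the final determination letter is issued on Dec 7, 2027) are Jan 11, 2028 and Jan 25, 2028 respectively; done Jan 24, 2028 — within the window.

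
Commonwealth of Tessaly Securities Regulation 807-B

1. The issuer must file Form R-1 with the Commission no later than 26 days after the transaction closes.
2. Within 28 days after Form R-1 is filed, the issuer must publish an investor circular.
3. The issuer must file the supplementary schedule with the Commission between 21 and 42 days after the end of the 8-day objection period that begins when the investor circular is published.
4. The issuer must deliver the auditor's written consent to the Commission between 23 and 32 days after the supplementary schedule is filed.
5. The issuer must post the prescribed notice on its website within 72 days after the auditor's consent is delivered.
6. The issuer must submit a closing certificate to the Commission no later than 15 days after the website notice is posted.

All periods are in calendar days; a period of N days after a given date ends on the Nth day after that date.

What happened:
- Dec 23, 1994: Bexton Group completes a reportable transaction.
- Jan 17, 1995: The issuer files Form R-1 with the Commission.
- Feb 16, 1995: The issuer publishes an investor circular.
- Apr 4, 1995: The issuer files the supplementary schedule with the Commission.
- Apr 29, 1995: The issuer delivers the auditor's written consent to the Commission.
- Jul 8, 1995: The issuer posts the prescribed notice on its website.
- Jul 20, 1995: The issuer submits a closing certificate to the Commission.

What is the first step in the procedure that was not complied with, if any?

(1) due by Dec 23, 1994 + 26 days = Jan 18, 1995; completed Jan 17, 1995, before the deadline.
(2) due by Jan 17, 1995 + 28 days = Feb 14, 1995; Feb 16, 1995 misses that deadline by 2 days.
The procedure was therefore not followed at step 2.

Step 2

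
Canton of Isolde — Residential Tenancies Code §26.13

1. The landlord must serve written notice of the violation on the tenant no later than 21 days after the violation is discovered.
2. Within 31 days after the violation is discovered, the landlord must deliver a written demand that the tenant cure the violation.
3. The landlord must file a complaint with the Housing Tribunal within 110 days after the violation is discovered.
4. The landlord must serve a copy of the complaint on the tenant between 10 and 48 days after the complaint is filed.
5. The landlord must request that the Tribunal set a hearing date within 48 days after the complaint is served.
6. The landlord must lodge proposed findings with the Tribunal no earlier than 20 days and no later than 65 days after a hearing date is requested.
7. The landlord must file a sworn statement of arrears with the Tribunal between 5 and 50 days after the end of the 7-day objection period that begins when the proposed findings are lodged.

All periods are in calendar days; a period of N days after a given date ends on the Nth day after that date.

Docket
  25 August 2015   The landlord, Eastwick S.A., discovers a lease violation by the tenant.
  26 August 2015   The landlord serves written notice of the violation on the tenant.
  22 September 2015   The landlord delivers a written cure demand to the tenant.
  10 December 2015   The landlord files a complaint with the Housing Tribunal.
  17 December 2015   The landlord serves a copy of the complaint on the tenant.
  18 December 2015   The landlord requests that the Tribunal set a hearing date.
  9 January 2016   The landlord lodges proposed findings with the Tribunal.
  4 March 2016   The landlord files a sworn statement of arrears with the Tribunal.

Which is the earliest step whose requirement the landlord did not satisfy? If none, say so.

Step 1 — counting 21 days from 25 August 2015 (when the violation is discovered) gives a deadline of 15 September 2015; completed 26 August 2015, before the deadline.
Step 2 — counting 31 days from 25 August 2015 (when the violation is discovered) gives a deadline of 25 September 2015; completed 22 September 2015, before the deadline.
Step 3 — counting 110 days from 25 August 2015 (when the violation is discovered) gives a deadline of 13 December 2015; done 10 December 2015 — timely.
Step 4 — 10 and 48 days from 10 December 2015 (when the complaint is filed) are 20 December 2015 and 27 January 2016 respectively; 17 December 2015 is 3 days too early.
The analysis stops there.

Step 4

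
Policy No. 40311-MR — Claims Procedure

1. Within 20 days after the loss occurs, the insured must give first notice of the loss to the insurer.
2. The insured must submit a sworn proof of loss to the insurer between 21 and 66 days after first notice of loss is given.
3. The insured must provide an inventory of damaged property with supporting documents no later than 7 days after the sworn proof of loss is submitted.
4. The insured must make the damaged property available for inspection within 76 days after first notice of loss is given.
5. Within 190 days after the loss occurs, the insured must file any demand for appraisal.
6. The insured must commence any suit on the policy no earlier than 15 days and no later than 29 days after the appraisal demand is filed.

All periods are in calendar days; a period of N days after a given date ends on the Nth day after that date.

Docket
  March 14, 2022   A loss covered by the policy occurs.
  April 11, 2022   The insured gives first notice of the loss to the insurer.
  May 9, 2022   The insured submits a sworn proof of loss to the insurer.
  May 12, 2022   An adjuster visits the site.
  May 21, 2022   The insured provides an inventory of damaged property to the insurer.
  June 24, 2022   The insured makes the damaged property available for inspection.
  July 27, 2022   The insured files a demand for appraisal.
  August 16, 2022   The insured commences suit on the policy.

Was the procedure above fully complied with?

No

Step 1: 20 days after March 14, 2022 (when the loss occurs) is April 3, 2022; April 11, 2022 misses that deadline by 8 days.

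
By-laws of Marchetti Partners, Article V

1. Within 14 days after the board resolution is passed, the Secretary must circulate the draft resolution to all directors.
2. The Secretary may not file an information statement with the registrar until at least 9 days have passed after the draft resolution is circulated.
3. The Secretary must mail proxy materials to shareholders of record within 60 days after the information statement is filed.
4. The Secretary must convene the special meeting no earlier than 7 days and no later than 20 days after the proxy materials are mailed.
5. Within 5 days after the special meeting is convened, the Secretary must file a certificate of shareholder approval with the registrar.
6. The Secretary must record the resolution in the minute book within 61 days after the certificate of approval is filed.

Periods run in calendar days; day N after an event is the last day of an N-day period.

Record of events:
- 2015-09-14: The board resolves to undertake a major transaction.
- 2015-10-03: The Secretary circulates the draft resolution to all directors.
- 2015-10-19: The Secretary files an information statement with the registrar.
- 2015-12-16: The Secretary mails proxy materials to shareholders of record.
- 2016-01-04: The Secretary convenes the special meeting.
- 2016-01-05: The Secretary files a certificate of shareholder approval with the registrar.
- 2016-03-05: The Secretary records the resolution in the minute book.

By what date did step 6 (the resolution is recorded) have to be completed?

2016-03-06

Step 6 runs from 2016-01-05, when the certificate of approval is filed. 61 days after 2016-01-05 is 2016-03-06.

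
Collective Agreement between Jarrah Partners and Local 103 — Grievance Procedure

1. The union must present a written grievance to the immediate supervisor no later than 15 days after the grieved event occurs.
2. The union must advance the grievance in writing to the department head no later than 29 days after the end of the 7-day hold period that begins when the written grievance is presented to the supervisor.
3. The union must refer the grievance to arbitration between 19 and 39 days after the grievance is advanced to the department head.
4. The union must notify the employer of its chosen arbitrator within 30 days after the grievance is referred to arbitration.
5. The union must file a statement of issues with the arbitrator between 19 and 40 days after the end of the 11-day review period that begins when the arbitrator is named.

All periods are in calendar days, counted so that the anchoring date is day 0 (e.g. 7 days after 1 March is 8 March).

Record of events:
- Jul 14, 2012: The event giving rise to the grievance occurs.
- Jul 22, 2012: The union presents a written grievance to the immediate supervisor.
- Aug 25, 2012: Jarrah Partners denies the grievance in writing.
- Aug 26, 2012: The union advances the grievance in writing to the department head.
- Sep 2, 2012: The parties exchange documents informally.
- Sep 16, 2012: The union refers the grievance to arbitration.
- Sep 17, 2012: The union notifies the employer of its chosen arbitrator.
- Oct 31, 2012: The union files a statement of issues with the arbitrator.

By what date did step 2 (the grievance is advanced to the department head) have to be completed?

Aug 27, 2012

The written grievance is presented to the supervisor on Jul 22, 2012; the 7-day hold period therefore ends Jul 29, 2012, and step 2 runs from that date. 29 days after Jul 29, 2012 is Aug 27, 2012.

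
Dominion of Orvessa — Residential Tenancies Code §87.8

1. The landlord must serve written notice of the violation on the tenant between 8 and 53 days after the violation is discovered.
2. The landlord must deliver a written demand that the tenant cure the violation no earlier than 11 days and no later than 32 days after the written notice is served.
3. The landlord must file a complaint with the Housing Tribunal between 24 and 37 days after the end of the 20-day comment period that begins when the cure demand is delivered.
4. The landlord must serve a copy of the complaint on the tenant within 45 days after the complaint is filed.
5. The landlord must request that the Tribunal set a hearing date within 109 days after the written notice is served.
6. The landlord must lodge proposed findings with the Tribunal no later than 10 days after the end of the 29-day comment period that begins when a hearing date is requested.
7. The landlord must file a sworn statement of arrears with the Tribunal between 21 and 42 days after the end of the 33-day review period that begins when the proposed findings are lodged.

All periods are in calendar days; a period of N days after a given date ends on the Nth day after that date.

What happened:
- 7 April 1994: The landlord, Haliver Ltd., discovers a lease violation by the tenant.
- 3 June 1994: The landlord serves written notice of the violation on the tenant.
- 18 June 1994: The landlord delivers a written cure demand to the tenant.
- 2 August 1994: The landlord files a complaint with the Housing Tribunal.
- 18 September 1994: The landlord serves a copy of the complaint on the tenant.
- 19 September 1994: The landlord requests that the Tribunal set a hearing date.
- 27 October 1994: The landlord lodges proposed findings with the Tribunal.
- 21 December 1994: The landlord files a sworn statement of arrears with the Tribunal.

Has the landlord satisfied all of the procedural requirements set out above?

Step 1: the window is 8–53 days after 7 April 1994 (when the violation is discovered), so 15 April 1994 through 30 May 1994; done 3 June 1994 — 4 days after the window closed.

No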